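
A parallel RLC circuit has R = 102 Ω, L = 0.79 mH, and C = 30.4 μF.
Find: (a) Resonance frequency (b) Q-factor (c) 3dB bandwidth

Step 1 — Resonance: ω₀ = 1/√(LC) = 1/√(0.00079·3.04e-05) = 6453 rad/s.
Step 2 — f₀ = ω₀/(2π) = 1027 Hz.
Step 3 — Parallel Q: Q = R/(ω₀L) = 102/(6453·0.00079) = 20.01.
Step 4 — Bandwidth: Δω = ω₀/Q = 322.5 rad/s; BW = Δω/(2π) = 51.33 Hz.

(a) f₀ = 1027 Hz  (b) Q = 20.01  (c) BW = 51.33 Hz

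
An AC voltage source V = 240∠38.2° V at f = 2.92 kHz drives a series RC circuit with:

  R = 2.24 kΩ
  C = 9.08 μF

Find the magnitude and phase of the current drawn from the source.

Step 1 — Angular frequency: ω = 2π·f = 2π·2920 = 1.835e+04 rad/s.
Step 2 — Component impedances:
  R: Z = R = 2240 Ω
  C: Z = 1/(jωC) = -j/(ω·C) = 0 - j6.003 Ω
Step 3 — Series combination: Z_total = R + C = 2240 - j6.003 Ω = 2240∠-0.2° Ω.
Step 4 — Source phasor: V = 240∠38.2° V = 188.6 + j148.4 V.
Step 5 — Ohm's law: I = V / Z_total = (188.6 + j148.4) / (2240 - j6.003) = 0.08402 + j0.06648 A.
Step 6 — Convert to polar: |I| = 0.1071 A, ∠I = 38.4°.

I = 0.1071∠38.4° A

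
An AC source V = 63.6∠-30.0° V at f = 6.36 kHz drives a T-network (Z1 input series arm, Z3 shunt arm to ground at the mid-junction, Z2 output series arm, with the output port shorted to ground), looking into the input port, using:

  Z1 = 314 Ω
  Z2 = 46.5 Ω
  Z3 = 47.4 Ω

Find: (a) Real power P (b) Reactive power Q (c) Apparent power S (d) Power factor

Step 1 — Angular frequency: ω = 2π·f = 2π·6360 = 3.996e+04 rad/s.
Step 2 — Component impedances:
  Z1: Z = R = 314 Ω
  Z2: Z = R = 46.5 Ω
  Z3: Z = R = 47.4 Ω
Step 3 — With the output port shorted to ground, the output series arm Z2 runs from the junction to ground; the shunt arm Z3 also runs from the junction to ground. They appear in parallel: Z3 || Z2 = 23.47 Ω.
Step 4 — Series with input arm Z1: Z_in = Z1 + (Z3 || Z2) = 337.5 Ω = 337.5∠0.0° Ω.
Step 5 — Source phasor: V = 63.6∠-30.0° V = 55.08 - j31.8 V.
Step 6 — Current: I = V / Z = 0.1632 - j0.09423 A = 0.1885∠-30.0° A.
Step 7 — Complex power: S = V·I* = 11.99 VA.
Step 8 — Real power: P = Re(S) = 11.99 W.
Step 9 — Reactive power: Q = Im(S) = 0 VAR.
Step 10 — Apparent power: |S| = 11.99 VA.
Step 11 — Power factor: PF = P/|S| = 1 (unity).

(a) P = 11.99 W  (b) Q = 0 VAR  (c) S = 11.99 VA  (d) PF = 1 (unity)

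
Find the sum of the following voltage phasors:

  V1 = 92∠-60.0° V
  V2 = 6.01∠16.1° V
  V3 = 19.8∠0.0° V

Step 1 — Convert each phasor to rectangular form:
  V1 = 92·(cos(-60.0°) + j·sin(-60.0°)) = 46 - j79.67 V
  V2 = 6.01·(cos(16.1°) + j·sin(16.1°)) = 5.774 + j1.667 V
  V3 = 19.8·(cos(0.0°) + j·sin(0.0°)) = 19.8 V
Step 2 — Sum components: V_total = 71.57 - j78.01 V.
Step 3 — Convert to polar: |V_total| = 105.9 V, ∠V_total = -47.5°.

V_total = 105.9∠-47.5° V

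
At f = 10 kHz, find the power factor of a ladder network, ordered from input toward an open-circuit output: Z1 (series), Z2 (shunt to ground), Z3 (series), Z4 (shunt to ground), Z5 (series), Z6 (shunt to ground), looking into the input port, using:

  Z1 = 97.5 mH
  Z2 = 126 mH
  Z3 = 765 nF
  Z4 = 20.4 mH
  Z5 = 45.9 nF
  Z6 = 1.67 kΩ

Step 1 — Angular frequency: ω = 2π·f = 2π·1e+04 = 6.283e+04 rad/s.
Step 2 — Component impedances:
  Z1: Z = jωL = j·6.283e+04·0.0975 = 0 + j6126 Ω
  Z2: Z = jωL = j·6.283e+04·0.126 = 0 + j7917 Ω
  Z3: Z = 1/(jωC) = -j/(ω·C) = 0 - j20.8 Ω
  Z4: Z = jωL = j·6.283e+04·0.0204 = 0 + j1282 Ω
  Z5: Z = 1/(jωC) = -j/(ω·C) = 0 - j346.7 Ω
  Z6: Z = R = 1670 Ω
Step 3 — Ladder network (open output): work backward from the far end, alternating series and parallel combinations. Z_in = 607.5 + j6939 Ω = 6965∠85.0° Ω.
Step 4 — Power factor: PF = cos(φ) = Re(Z)/|Z| = 607.5/6965 = 0.08722.
Step 5 — Type: Im(Z) = 6939 ⇒ lagging (phase φ = 85.0°).

PF = 0.08722 (lagging, φ = 85.0°)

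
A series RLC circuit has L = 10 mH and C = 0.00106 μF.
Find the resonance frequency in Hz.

Step 1 — Resonance condition Im(Z)=0 gives ω₀ = 1/√(LC).
Step 2 — ω₀ = 1/√(0.01·1.06e-09) = 3.071e+05 rad/s.
Step 3 — f₀ = ω₀/(2π) = 4.888e+04 Hz.

f₀ = 4.888e+04 Hz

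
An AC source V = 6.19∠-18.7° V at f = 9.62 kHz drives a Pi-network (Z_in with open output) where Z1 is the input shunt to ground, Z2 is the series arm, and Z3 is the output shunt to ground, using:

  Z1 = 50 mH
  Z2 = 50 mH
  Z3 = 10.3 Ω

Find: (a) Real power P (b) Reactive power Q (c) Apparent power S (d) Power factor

Step 1 — Angular frequency: ω = 2π·f = 2π·9620 = 6.044e+04 rad/s.
Step 2 — Component impedances:
  Z1: Z = jωL = j·6.044e+04·0.05 = 0 + j3022 Ω
  Z2: Z = jωL = j·6.044e+04·0.05 = 0 + j3022 Ω
  Z3: Z = R = 10.3 Ω
Step 3 — With open output, the series arm Z2 and the output shunt Z3 appear in series to ground: Z2 + Z3 = 10.3 + j3022 Ω.
Step 4 — Parallel with input shunt Z1: Z_in = Z1 || (Z2 + Z3) = 2.575 + j1511 Ω = 1511∠89.9° Ω.
Step 5 — Source phasor: V = 6.19∠-18.7° V = 5.863 - j1.985 V.
Step 6 — Current: I = V / Z = -0.001307 - j0.003882 A = 0.004096∠-108.6° A.
Step 7 — Complex power: S = V·I* = 4.321e-05 + j0.02536 VA.
Step 8 — Real power: P = Re(S) = 4.321e-05 W.
Step 9 — Reactive power: Q = Im(S) = 0.02536 VAR.
Step 10 — Apparent power: |S| = 0.02536 VA.
Step 11 — Power factor: PF = P/|S| = 0.001704 (lagging).

(a) P = 4.321e-05 W  (b) Q = 0.02536 VAR  (c) S = 0.02536 VA  (d) PF = 0.001704 (lagging)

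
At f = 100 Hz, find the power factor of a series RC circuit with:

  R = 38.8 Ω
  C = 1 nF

Step 1 — Angular frequency: ω = 2π·f = 2π·100 = 628.3 rad/s.
Step 2 — Component impedances:
  R: Z = R = 38.8 Ω
  C: Z = 1/(jωC) = -j/(ω·C) = 0 - j1.592e+06 Ω
Step 3 — Series combination: Z_total = R + C = 38.8 - j1.592e+06 Ω = 1.592e+06∠-90.0° Ω.
Step 4 — Power factor: PF = cos(φ) = Re(Z)/|Z| = 38.8/1.5915e+06 = 2.438e-05.
Step 5 — Type: Im(Z) = -1.592e+06 ⇒ leading (phase φ = -90.0°).

PF = 2.438e-05 (leading, φ = -90.0°)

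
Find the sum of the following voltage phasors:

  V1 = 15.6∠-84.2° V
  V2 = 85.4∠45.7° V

Step 1 — Convert each phasor to rectangular form:
  V1 = 15.6·(cos(-84.2°) + j·sin(-84.2°)) = 1.576 - j15.52 V
  V2 = 85.4·(cos(45.7°) + j·sin(45.7°)) = 59.64 + j61.12 V
Step 2 — Sum components: V_total = 61.22 + j45.6 V.
Step 3 — Convert to polar: |V_total| = 76.34 V, ∠V_total = 36.7°.

V_total = 76.34∠36.7° V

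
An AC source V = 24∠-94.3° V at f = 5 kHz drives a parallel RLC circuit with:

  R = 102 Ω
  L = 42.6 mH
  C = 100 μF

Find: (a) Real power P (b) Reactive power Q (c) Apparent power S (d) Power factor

Step 1 — Angular frequency: ω = 2π·f = 2π·5000 = 3.142e+04 rad/s.
Step 2 — Component impedances:
  R: Z = R = 102 Ω
  L: Z = jωL = j·3.142e+04·0.0426 = 0 + j1338 Ω
  C: Z = 1/(jωC) = -j/(ω·C) = 0 - j0.3183 Ω
Step 3 — Parallel combination: 1/Z_total = 1/R + 1/L + 1/C; Z_total = 0.0009938 - j0.3184 Ω = 0.3184∠-89.8° Ω.
Step 4 — Source phasor: V = 24∠-94.3° V = -1.799 - j23.93 V.
Step 5 — Current: I = V / Z = 75.15 - j5.887 A = 75.38∠-4.5° A.
Step 6 — Complex power: S = V·I* = 5.647 - j1809 VA.
Step 7 — Real power: P = Re(S) = 5.647 W.
Step 8 — Reactive power: Q = Im(S) = -1809 VAR.
Step 9 — Apparent power: |S| = 1809 VA.
Step 10 — Power factor: PF = P/|S| = 0.003121 (leading).

(a) P = 5.647 W  (b) Q = -1809 VAR  (c) S = 1809 VA  (d) PF = 0.003121 (leading)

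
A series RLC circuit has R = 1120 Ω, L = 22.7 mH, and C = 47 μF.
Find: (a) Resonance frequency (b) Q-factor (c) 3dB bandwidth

Step 1 — Resonance condition Im(Z)=0 gives ω₀ = 1/√(LC).
Step 2 — ω₀ = 1/√(0.0227·4.7e-05) = 968.1 rad/s.
Step 3 — f₀ = ω₀/(2π) = 154.1 Hz.
Step 4 — Series Q: Q = ω₀L/R = 968.1·0.0227/1120 = 0.01962.
Step 5 — 3dB bandwidth: Δω = ω₀/Q = 4.934e+04 rad/s; BW = Δω/(2π) = 7853 Hz.

(a) f₀ = 154.1 Hz  (b) Q = 0.01962  (c) BW = 7853 Hz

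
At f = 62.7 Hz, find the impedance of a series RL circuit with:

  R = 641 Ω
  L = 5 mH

Step 1 — Angular frequency: ω = 2π·f = 2π·62.7 = 394 rad/s.
Step 2 — Component impedances:
  R: Z = R = 641 Ω
  L: Z = jωL = j·394·0.005 = 0 + j1.97 Ω
Step 3 — Series combination: Z_total = R + L = 641 + j1.97 Ω = 641∠0.2° Ω.

Z = 641 + j1.97 Ω = 641∠0.2° Ω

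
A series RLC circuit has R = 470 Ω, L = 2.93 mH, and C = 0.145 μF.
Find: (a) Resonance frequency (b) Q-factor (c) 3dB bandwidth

Step 1 — Resonance: ω₀ = 1/√(LC) = 1/√(0.00293·1.45e-07) = 4.852e+04 rad/s.
Step 2 — f₀ = ω₀/(2π) = 7722 Hz.
Step 3 — Series Q: Q = ω₀L/R = 4.852e+04·0.00293/470 = 0.3024.
Step 4 — Bandwidth: Δω = ω₀/Q = 1.604e+05 rad/s; BW = Δω/(2π) = 2.553e+04 Hz.

(a) f₀ = 7722 Hz  (b) Q = 0.3024  (c) BW = 2.553e+04 Hz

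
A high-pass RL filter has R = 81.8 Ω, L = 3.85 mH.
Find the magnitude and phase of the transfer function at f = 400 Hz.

Step 1 — Angular frequency: ω = 2π·400 = 2513 rad/s.
Step 2 — Transfer function: H(jω) = jωL/(R + jωL).
Step 3 — Numerator jωL = j·9.676; denominator R + jωL = 81.8 + j9.676.
Step 4 — H = 0.0138 + j0.1167.
Step 5 — Magnitude: |H| = 0.1175 (-18.6 dB); phase: φ = 83.3°.

|H| = 0.1175 (-18.6 dB), φ = 83.3°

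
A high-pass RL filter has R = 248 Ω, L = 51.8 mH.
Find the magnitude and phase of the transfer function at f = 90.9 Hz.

Step 1 — Angular frequency: ω = 2π·90.9 = 571.1 rad/s.
Step 2 — Transfer function: H(jω) = jωL/(R + jωL).
Step 3 — Numerator jωL = j·29.59; denominator R + jωL = 248 + j29.59.
Step 4 — H = 0.01403 + j0.1176.
Step 5 — Magnitude: |H| = 0.1185 (-18.5 dB); phase: φ = 83.2°.

|H| = 0.1185 (-18.5 dB), φ = 83.2°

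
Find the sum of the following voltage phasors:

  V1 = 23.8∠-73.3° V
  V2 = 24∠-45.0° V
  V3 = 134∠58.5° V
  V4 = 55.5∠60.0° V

Step 1 — Convert each phasor to rectangular form:
  V1 = 23.8·(cos(-73.3°) + j·sin(-73.3°)) = 6.839 - j22.8 V
  V2 = 24·(cos(-45.0°) + j·sin(-45.0°)) = 16.97 - j16.97 V
  V3 = 134·(cos(58.5°) + j·sin(58.5°)) = 70.01 + j114.3 V
  V4 = 55.5·(cos(60.0°) + j·sin(60.0°)) = 27.75 + j48.06 V
Step 2 — Sum components: V_total = 121.6 + j122.6 V.
Step 3 — Convert to polar: |V_total| = 172.6 V, ∠V_total = 45.2°.

V_total = 172.6∠45.2° V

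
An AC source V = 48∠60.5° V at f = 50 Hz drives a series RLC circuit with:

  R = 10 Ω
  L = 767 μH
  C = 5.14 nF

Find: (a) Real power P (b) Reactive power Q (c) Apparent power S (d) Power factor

Step 1 — Angular frequency: ω = 2π·f = 2π·50 = 314.2 rad/s.
Step 2 — Component impedances:
  R: Z = R = 10 Ω
  L: Z = jωL = j·314.2·0.000767 = 0 + j0.241 Ω
  C: Z = 1/(jωC) = -j/(ω·C) = 0 - j6.193e+05 Ω
Step 3 — Series combination: Z_total = R + L + C = 10 - j6.193e+05 Ω = 6.193e+05∠-90.0° Ω.
Step 4 — Source phasor: V = 48∠60.5° V = 23.64 + j41.78 V.
Step 5 — Current: I = V / Z = -6.746e-05 + j3.817e-05 A = 7.751e-05∠150.5° A.
Step 6 — Complex power: S = V·I* = 6.008e-08 - j0.00372 VA.
Step 7 — Real power: P = Re(S) = 6.008e-08 W.
Step 8 — Reactive power: Q = Im(S) = -0.00372 VAR.
Step 9 — Apparent power: |S| = 0.00372 VA.
Step 10 — Power factor: PF = P/|S| = 1.615e-05 (leading).

(a) P = 6.008e-08 W  (b) Q = -0.00372 VAR  (c) S = 0.00372 VA  (d) PF = 1.615e-05 (leading)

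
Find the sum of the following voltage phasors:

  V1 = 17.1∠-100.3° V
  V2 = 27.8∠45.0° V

Step 1 — Convert each phasor to rectangular form:
  V1 = 17.1·(cos(-100.3°) + j·sin(-100.3°)) = -3.058 - j16.82 V
  V2 = 27.8·(cos(45.0°) + j·sin(45.0°)) = 19.66 + j19.66 V
Step 2 — Sum components: V_total = 16.6 + j2.833 V.
Step 3 — Convert to polar: |V_total| = 16.84 V, ∠V_total = 9.7°.

V_total = 16.84∠9.7° V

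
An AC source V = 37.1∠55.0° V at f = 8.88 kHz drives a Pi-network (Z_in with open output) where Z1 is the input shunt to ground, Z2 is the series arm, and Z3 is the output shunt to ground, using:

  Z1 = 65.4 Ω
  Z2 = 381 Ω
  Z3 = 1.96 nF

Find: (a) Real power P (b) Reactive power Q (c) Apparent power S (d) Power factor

Step 1 — Angular frequency: ω = 2π·f = 2π·8880 = 5.579e+04 rad/s.
Step 2 — Component impedances:
  Z1: Z = R = 65.4 Ω
  Z2: Z = R = 381 Ω
  Z3: Z = 1/(jωC) = -j/(ω·C) = 0 - j9144 Ω
Step 3 — With open output, the series arm Z2 and the output shunt Z3 appear in series to ground: Z2 + Z3 = 381 - j9144 Ω.
Step 4 — Parallel with input shunt Z1: Z_in = Z1 || (Z2 + Z3) = 65.38 - j0.4666 Ω = 65.38∠-0.4° Ω.
Step 5 — Source phasor: V = 37.1∠55.0° V = 21.28 + j30.39 V.
Step 6 — Current: I = V / Z = 0.3222 + j0.4671 A = 0.5675∠55.4° A.
Step 7 — Complex power: S = V·I* = 21.05 - j0.1503 VA.
Step 8 — Real power: P = Re(S) = 21.05 W.
Step 9 — Reactive power: Q = Im(S) = -0.1503 VAR.
Step 10 — Apparent power: |S| = 21.05 VA.
Step 11 — Power factor: PF = P/|S| = 1 (leading).

(a) P = 21.05 W  (b) Q = -0.1503 VAR  (c) S = 21.05 VA  (d) PF = 1 (leading)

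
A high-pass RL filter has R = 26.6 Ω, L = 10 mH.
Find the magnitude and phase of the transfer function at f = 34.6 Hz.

Step 1 — Angular frequency: ω = 2π·34.6 = 217.4 rad/s.
Step 2 — Transfer function: H(jω) = jωL/(R + jωL).
Step 3 — Numerator jωL = j·2.174; denominator R + jωL = 26.6 + j2.174.
Step 4 — H = 0.006635 + j0.08119.
Step 5 — Magnitude: |H| = 0.08146 (-21.8 dB); phase: φ = 85.3°.

|H| = 0.08146 (-21.8 dB), φ = 85.3°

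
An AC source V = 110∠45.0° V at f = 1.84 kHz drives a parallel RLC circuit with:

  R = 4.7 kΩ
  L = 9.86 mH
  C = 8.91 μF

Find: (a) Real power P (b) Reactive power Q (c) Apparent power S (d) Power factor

Step 1 — Angular frequency: ω = 2π·f = 2π·1840 = 1.156e+04 rad/s.
Step 2 — Component impedances:
  R: Z = R = 4700 Ω
  L: Z = jωL = j·1.156e+04·0.00986 = 0 + j114 Ω
  C: Z = 1/(jωC) = -j/(ω·C) = 0 - j9.708 Ω
Step 3 — Parallel combination: 1/Z_total = 1/R + 1/L + 1/C; Z_total = 0.02396 - j10.61 Ω = 10.61∠-89.9° Ω.
Step 4 — Source phasor: V = 110∠45.0° V = 77.78 + j77.78 V.
Step 5 — Current: I = V / Z = -7.313 + j7.346 A = 10.37∠134.9° A.
Step 6 — Complex power: S = V·I* = 2.574 - j1140 VA.
Step 7 — Real power: P = Re(S) = 2.574 W.
Step 8 — Reactive power: Q = Im(S) = -1140 VAR.
Step 9 — Apparent power: |S| = 1140 VA.
Step 10 — Power factor: PF = P/|S| = 0.002258 (leading).

(a) P = 2.574 W  (b) Q = -1140 VAR  (c) S = 1140 VA  (d) PF = 0.002258 (leading)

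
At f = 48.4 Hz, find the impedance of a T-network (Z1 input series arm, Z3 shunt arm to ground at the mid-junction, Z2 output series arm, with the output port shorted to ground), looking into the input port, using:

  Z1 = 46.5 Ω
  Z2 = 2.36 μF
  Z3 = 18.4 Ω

Step 1 — Angular frequency: ω = 2π·f = 2π·48.4 = 304.1 rad/s.
Step 2 — Component impedances:
  Z1: Z = R = 46.5 Ω
  Z2: Z = 1/(jωC) = -j/(ω·C) = 0 - j1393 Ω
  Z3: Z = R = 18.4 Ω
Step 3 — With the output port shorted to ground, the output series arm Z2 runs from the junction to ground; the shunt arm Z3 also runs from the junction to ground. They appear in parallel: Z3 || Z2 = 18.4 - j0.2429 Ω.
Step 4 — Series with input arm Z1: Z_in = Z1 + (Z3 || Z2) = 64.9 - j0.2429 Ω = 64.9∠-0.2° Ω.

Z = 64.9 - j0.2429 Ω = 64.9∠-0.2° Ω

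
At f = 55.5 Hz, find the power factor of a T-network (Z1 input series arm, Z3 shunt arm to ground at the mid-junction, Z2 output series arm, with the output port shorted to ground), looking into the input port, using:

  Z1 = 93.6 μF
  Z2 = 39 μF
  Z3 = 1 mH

Step 1 — Angular frequency: ω = 2π·f = 2π·55.5 = 348.7 rad/s.
Step 2 — Component impedances:
  Z1: Z = 1/(jωC) = -j/(ω·C) = 0 - j30.64 Ω
  Z2: Z = 1/(jωC) = -j/(ω·C) = 0 - j73.53 Ω
  Z3: Z = jωL = j·348.7·0.001 = 0 + j0.3487 Ω
Step 3 — With the output port shorted to ground, the output series arm Z2 runs from the junction to ground; the shunt arm Z3 also runs from the junction to ground. They appear in parallel: Z3 || Z2 = 0 + j0.3504 Ω.
Step 4 — Series with input arm Z1: Z_in = Z1 + (Z3 || Z2) = 0 - j30.29 Ω = 30.29∠-90.0° Ω.
Step 5 — Power factor: PF = cos(φ) = Re(Z)/|Z| = 0/30.29 = 0.
Step 6 — Type: Im(Z) = -30.29 ⇒ leading (phase φ = -90.0°).

PF = 0 (leading, φ = -90.0°)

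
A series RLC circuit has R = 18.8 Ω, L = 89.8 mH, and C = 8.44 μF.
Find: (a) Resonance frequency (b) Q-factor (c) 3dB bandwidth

Step 1 — Resonance condition Im(Z)=0 gives ω₀ = 1/√(LC).
Step 2 — ω₀ = 1/√(0.0898·8.44e-06) = 1149 rad/s.
Step 3 — f₀ = ω₀/(2π) = 182.8 Hz.
Step 4 — Series Q: Q = ω₀L/R = 1149·0.0898/18.8 = 5.487.
Step 5 — 3dB bandwidth: Δω = ω₀/Q = 209.4 rad/s; BW = Δω/(2π) = 33.32 Hz.

(a) f₀ = 182.8 Hz  (b) Q = 5.487  (c) BW = 33.32 Hz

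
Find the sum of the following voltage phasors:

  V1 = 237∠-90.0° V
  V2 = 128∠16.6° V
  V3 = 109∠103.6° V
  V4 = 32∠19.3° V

Step 1 — Convert each phasor to rectangular form:
  V1 = 237·(cos(-90.0°) + j·sin(-90.0°)) = 0 - j237 V
  V2 = 128·(cos(16.6°) + j·sin(16.6°)) = 122.7 + j36.57 V
  V3 = 109·(cos(103.6°) + j·sin(103.6°)) = -25.63 + j105.9 V
  V4 = 32·(cos(19.3°) + j·sin(19.3°)) = 30.2 + j10.58 V
Step 2 — Sum components: V_total = 127.2 - j83.91 V.
Step 3 — Convert to polar: |V_total| = 152.4 V, ∠V_total = -33.4°.

V_total = 152.4∠-33.4° V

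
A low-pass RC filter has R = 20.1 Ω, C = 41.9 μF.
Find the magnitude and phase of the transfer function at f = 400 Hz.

Step 1 — Angular frequency: ω = 2π·400 = 2513 rad/s.
Step 2 — Transfer function: H(jω) = 1/(1 + jωRC).
Step 3 — Denominator: 1 + jωRC = 1 + j·2513·20.1·4.19e-05 = 1 + j2.117.
Step 4 — H = 0.1825 - j0.3862.
Step 5 — Magnitude: |H| = 0.4272 (-7.4 dB); phase: φ = -64.7°.

|H| = 0.4272 (-7.4 dB), φ = -64.7°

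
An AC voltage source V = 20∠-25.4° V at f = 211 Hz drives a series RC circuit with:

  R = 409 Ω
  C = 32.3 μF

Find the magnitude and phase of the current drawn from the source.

Step 1 — Angular frequency: ω = 2π·f = 2π·211 = 1326 rad/s.
Step 2 — Component impedances:
  R: Z = R = 409 Ω
  C: Z = 1/(jωC) = -j/(ω·C) = 0 - j23.35 Ω
Step 3 — Series combination: Z_total = R + C = 409 - j23.35 Ω = 409.7∠-3.3° Ω.
Step 4 — Source phasor: V = 20∠-25.4° V = 18.07 - j8.579 V.
Step 5 — Ohm's law: I = V / Z_total = (18.07 - j8.579) / (409 - j23.35) = 0.04522 - j0.01839 A.
Step 6 — Convert to polar: |I| = 0.04882 A, ∠I = -22.1°.

I = 0.04882∠-22.1° A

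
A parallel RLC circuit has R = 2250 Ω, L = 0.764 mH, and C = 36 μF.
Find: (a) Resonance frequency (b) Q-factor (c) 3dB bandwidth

Step 1 — Resonance: ω₀ = 1/√(LC) = 1/√(0.000764·3.6e-05) = 6030 rad/s.
Step 2 — f₀ = ω₀/(2π) = 959.7 Hz.
Step 3 — Parallel Q: Q = R/(ω₀L) = 2250/(6030·0.000764) = 488.4.
Step 4 — Bandwidth: Δω = ω₀/Q = 12.35 rad/s; BW = Δω/(2π) = 1.965 Hz.

(a) f₀ = 959.7 Hz  (b) Q = 488.4  (c) BW = 1.965 Hz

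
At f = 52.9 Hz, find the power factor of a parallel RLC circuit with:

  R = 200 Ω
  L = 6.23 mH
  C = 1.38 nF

Step 1 — Angular frequency: ω = 2π·f = 2π·52.9 = 332.4 rad/s.
Step 2 — Component impedances:
  R: Z = R = 200 Ω
  L: Z = jωL = j·332.4·0.00623 = 0 + j2.071 Ω
  C: Z = 1/(jωC) = -j/(ω·C) = 0 - j2.18e+06 Ω
Step 3 — Parallel combination: 1/Z_total = 1/R + 1/L + 1/C; Z_total = 0.02144 + j2.071 Ω = 2.071∠89.4° Ω.
Step 4 — Power factor: PF = cos(φ) = Re(Z)/|Z| = 0.02144/2.071 = 0.01035.
Step 5 — Type: Im(Z) = 2.071 ⇒ lagging (phase φ = 89.4°).

PF = 0.01035 (lagging, φ = 89.4°)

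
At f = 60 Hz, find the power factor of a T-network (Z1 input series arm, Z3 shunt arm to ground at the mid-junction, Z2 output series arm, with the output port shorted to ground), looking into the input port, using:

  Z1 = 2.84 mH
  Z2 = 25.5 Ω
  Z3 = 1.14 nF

Step 1 — Angular frequency: ω = 2π·f = 2π·60 = 377 rad/s.
Step 2 — Component impedances:
  Z1: Z = jωL = j·377·0.00284 = 0 + j1.071 Ω
  Z2: Z = R = 25.5 Ω
  Z3: Z = 1/(jωC) = -j/(ω·C) = 0 - j2.327e+06 Ω
Step 3 — With the output port shorted to ground, the output series arm Z2 runs from the junction to ground; the shunt arm Z3 also runs from the junction to ground. They appear in parallel: Z3 || Z2 = 25.5 - j0.0002795 Ω.
Step 4 — Series with input arm Z1: Z_in = Z1 + (Z3 || Z2) = 25.5 + j1.07 Ω = 25.52∠2.4° Ω.
Step 5 — Power factor: PF = cos(φ) = Re(Z)/|Z| = 25.5/25.522 = 0.9991.
Step 6 — Type: Im(Z) = 1.07 ⇒ lagging (phase φ = 2.4°).

PF = 0.9991 (lagging, φ = 2.4°)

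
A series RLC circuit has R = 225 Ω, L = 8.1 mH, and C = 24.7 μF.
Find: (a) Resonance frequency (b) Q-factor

Step 1 — Resonance condition Im(Z)=0 gives ω₀ = 1/√(LC).
Step 2 — ω₀ = 1/√(0.0081·2.47e-05) = 2236 rad/s.
Step 3 — f₀ = ω₀/(2π) = 355.8 Hz.
Step 4 — Series Q: Q = ω₀L/R = 2236·0.0081/225 = 0.08048.

(a) f₀ = 355.8 Hz  (b) Q = 0.08048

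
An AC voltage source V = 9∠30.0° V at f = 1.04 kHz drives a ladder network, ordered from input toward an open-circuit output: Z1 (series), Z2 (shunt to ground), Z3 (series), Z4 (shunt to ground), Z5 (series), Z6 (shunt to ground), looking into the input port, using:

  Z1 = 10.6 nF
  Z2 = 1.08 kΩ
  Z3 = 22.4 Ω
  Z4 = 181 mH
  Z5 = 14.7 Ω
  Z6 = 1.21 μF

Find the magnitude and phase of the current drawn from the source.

Step 1 — Angular frequency: ω = 2π·f = 2π·1040 = 6535 rad/s.
Step 2 — Component impedances:
  Z1: Z = 1/(jωC) = -j/(ω·C) = 0 - j1.444e+04 Ω
  Z2: Z = R = 1080 Ω
  Z3: Z = R = 22.4 Ω
  Z4: Z = jωL = j·6535·0.181 = 0 + j1183 Ω
  Z5: Z = R = 14.7 Ω
  Z6: Z = 1/(jωC) = -j/(ω·C) = 0 - j126.5 Ω
Step 3 — Ladder network (open output): work backward from the far end, alternating series and parallel combinations. Z_in = 55.63 - j1.457e+04 Ω = 1.457e+04∠-89.8° Ω.
Step 4 — Source phasor: V = 9∠30.0° V = 7.794 + j4.5 V.
Step 5 — Ohm's law: I = V / Z_total = (7.794 + j4.5) / (55.63 - j1.457e+04) = -0.0003069 + j0.0005363 A.
Step 6 — Convert to polar: |I| = 0.0006179 A, ∠I = 119.8°.

I = 0.0006179∠119.8° A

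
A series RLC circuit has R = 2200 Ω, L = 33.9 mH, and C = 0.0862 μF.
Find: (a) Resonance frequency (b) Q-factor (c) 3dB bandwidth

Step 1 — Resonance: ω₀ = 1/√(LC) = 1/√(0.0339·8.62e-08) = 1.85e+04 rad/s.
Step 2 — f₀ = ω₀/(2π) = 2944 Hz.
Step 3 — Series Q: Q = ω₀L/R = 1.85e+04·0.0339/2200 = 0.2851.
Step 4 — Bandwidth: Δω = ω₀/Q = 6.49e+04 rad/s; BW = Δω/(2π) = 1.033e+04 Hz.

(a) f₀ = 2944 Hz  (b) Q = 0.2851  (c) BW = 1.033e+04 Hz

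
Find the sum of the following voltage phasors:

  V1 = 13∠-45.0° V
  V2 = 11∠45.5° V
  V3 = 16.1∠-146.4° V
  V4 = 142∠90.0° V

Step 1 — Convert each phasor to rectangular form:
  V1 = 13·(cos(-45.0°) + j·sin(-45.0°)) = 9.192 - j9.192 V
  V2 = 11·(cos(45.5°) + j·sin(45.5°)) = 7.71 + j7.846 V
  V3 = 16.1·(cos(-146.4°) + j·sin(-146.4°)) = -13.41 - j8.91 V
  V4 = 142·(cos(90.0°) + j·sin(90.0°)) = 0 + j142 V
Step 2 — Sum components: V_total = 3.492 + j131.7 V.
Step 3 — Convert to polar: |V_total| = 131.8 V, ∠V_total = 88.5°.

V_total = 131.8∠88.5° V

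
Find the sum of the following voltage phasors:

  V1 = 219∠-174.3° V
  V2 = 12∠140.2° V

Step 1 — Convert each phasor to rectangular form:
  V1 = 219·(cos(-174.3°) + j·sin(-174.3°)) = -217.9 - j21.75 V
  V2 = 12·(cos(140.2°) + j·sin(140.2°)) = -9.219 + j7.681 V
Step 2 — Sum components: V_total = -227.1 - j14.07 V.
Step 3 — Convert to polar: |V_total| = 227.6 V, ∠V_total = -176.5°.

V_total = 227.6∠-176.5° V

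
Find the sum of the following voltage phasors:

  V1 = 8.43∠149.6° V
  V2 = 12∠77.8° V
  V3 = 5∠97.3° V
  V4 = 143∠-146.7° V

Step 1 — Convert each phasor to rectangular form:
  V1 = 8.43·(cos(149.6°) + j·sin(149.6°)) = -7.271 + j4.266 V
  V2 = 12·(cos(77.8°) + j·sin(77.8°)) = 2.536 + j11.73 V
  V3 = 5·(cos(97.3°) + j·sin(97.3°)) = -0.6353 + j4.959 V
  V4 = 143·(cos(-146.7°) + j·sin(-146.7°)) = -119.5 - j78.51 V
Step 2 — Sum components: V_total = -124.9 - j57.56 V.
Step 3 — Convert to polar: |V_total| = 137.5 V, ∠V_total = -155.3°.

V_total = 137.5∠-155.3° V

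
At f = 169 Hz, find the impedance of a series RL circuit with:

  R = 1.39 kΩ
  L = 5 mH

Step 1 — Angular frequency: ω = 2π·f = 2π·169 = 1062 rad/s.
Step 2 — Component impedances:
  R: Z = R = 1390 Ω
  L: Z = jωL = j·1062·0.005 = 0 + j5.309 Ω
Step 3 — Series combination: Z_total = R + L = 1390 + j5.309 Ω = 1390∠0.2° Ω.

Z = 1390 + j5.309 Ω = 1390∠0.2° Ω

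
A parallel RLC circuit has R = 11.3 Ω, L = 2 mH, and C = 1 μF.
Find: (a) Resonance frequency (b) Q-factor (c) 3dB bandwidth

Step 1 — Resonance: ω₀ = 1/√(LC) = 1/√(0.002·1e-06) = 2.236e+04 rad/s.
Step 2 — f₀ = ω₀/(2π) = 3559 Hz.
Step 3 — Parallel Q: Q = R/(ω₀L) = 11.3/(2.236e+04·0.002) = 0.2527.
Step 4 — Bandwidth: Δω = ω₀/Q = 8.85e+04 rad/s; BW = Δω/(2π) = 1.408e+04 Hz.

(a) f₀ = 3559 Hz  (b) Q = 0.2527  (c) BW = 1.408e+04 Hz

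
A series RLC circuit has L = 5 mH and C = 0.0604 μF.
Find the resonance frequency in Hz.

Step 1 — Resonance condition Im(Z)=0 gives ω₀ = 1/√(LC).
Step 2 — ω₀ = 1/√(0.005·6.04e-08) = 5.754e+04 rad/s.
Step 3 — f₀ = ω₀/(2π) = 9158 Hz.

f₀ = 9158 Hz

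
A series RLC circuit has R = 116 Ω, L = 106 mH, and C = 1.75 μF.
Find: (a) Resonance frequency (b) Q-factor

Step 1 — Resonance condition Im(Z)=0 gives ω₀ = 1/√(LC).
Step 2 — ω₀ = 1/√(0.106·1.75e-06) = 2322 rad/s.
Step 3 — f₀ = ω₀/(2π) = 369.5 Hz.
Step 4 — Series Q: Q = ω₀L/R = 2322·0.106/116 = 2.122.

(a) f₀ = 369.5 Hz  (b) Q = 2.122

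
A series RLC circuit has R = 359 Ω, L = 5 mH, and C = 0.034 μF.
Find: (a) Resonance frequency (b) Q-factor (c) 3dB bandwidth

Step 1 — Resonance: ω₀ = 1/√(LC) = 1/√(0.005·3.4e-08) = 7.67e+04 rad/s.
Step 2 — f₀ = ω₀/(2π) = 1.221e+04 Hz.
Step 3 — Series Q: Q = ω₀L/R = 7.67e+04·0.005/359 = 1.068.
Step 4 — Bandwidth: Δω = ω₀/Q = 7.18e+04 rad/s; BW = Δω/(2π) = 1.143e+04 Hz.

(a) f₀ = 1.221e+04 Hz  (b) Q = 1.068  (c) BW = 1.143e+04 Hz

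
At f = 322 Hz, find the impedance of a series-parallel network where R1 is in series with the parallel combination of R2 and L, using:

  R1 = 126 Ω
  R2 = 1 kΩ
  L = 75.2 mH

Step 1 — Angular frequency: ω = 2π·f = 2π·322 = 2023 rad/s.
Step 2 — Component impedances:
  R1: Z = R = 126 Ω
  R2: Z = R = 1000 Ω
  L: Z = jωL = j·2023·0.0752 = 0 + j152.1 Ω
Step 3 — Parallel branch: R2 || L = 1/(1/R2 + 1/L) = 22.62 + j148.7 Ω.
Step 4 — Series with R1: Z_total = R1 + (R2 || L) = 148.6 + j148.7 Ω = 210.2∠45.0° Ω.

Z = 148.6 + j148.7 Ω = 210.2∠45.0° Ω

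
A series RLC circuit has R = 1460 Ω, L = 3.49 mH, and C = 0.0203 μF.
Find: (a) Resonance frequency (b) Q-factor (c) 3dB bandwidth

Step 1 — Resonance condition Im(Z)=0 gives ω₀ = 1/√(LC).
Step 2 — ω₀ = 1/√(0.00349·2.03e-08) = 1.188e+05 rad/s.
Step 3 — f₀ = ω₀/(2π) = 1.891e+04 Hz.
Step 4 — Series Q: Q = ω₀L/R = 1.188e+05·0.00349/1460 = 0.284.
Step 5 — 3dB bandwidth: Δω = ω₀/Q = 4.183e+05 rad/s; BW = Δω/(2π) = 6.658e+04 Hz.

(a) f₀ = 1.891e+04 Hz  (b) Q = 0.284  (c) BW = 6.658e+04 Hz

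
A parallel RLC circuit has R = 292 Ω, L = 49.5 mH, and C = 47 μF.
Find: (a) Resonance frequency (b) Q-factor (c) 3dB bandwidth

Step 1 — Resonance: ω₀ = 1/√(LC) = 1/√(0.0495·4.7e-05) = 655.6 rad/s.
Step 2 — f₀ = ω₀/(2π) = 104.3 Hz.
Step 3 — Parallel Q: Q = R/(ω₀L) = 292/(655.6·0.0495) = 8.998.
Step 4 — Bandwidth: Δω = ω₀/Q = 72.87 rad/s; BW = Δω/(2π) = 11.6 Hz.

(a) f₀ = 104.3 Hz  (b) Q = 8.998  (c) BW = 11.6 Hz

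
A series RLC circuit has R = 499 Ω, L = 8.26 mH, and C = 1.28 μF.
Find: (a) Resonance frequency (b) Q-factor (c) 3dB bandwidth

Step 1 — Resonance condition Im(Z)=0 gives ω₀ = 1/√(LC).
Step 2 — ω₀ = 1/√(0.00826·1.28e-06) = 9725 rad/s.
Step 3 — f₀ = ω₀/(2π) = 1548 Hz.
Step 4 — Series Q: Q = ω₀L/R = 9725·0.00826/499 = 0.161.
Step 5 — 3dB bandwidth: Δω = ω₀/Q = 6.041e+04 rad/s; BW = Δω/(2π) = 9615 Hz.

(a) f₀ = 1548 Hz  (b) Q = 0.161  (c) BW = 9615 Hz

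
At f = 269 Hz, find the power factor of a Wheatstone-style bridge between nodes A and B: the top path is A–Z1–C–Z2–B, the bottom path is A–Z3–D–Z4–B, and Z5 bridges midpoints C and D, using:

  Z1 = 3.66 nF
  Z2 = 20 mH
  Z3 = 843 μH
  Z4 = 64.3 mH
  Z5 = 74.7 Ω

Step 1 — Angular frequency: ω = 2π·f = 2π·269 = 1690 rad/s.
Step 2 — Component impedances:
  Z1: Z = 1/(jωC) = -j/(ω·C) = 0 - j1.617e+05 Ω
  Z2: Z = jωL = j·1690·0.02 = 0 + j33.8 Ω
  Z3: Z = jωL = j·1690·0.000843 = 0 + j1.425 Ω
  Z4: Z = jωL = j·1690·0.0643 = 0 + j108.7 Ω
  Z5: Z = R = 74.7 Ω
Step 3 — Bridge requires nodal analysis (the Z5 bridge couples midpoints C and D, so the two paths cannot be reduced to a simple series/parallel combination). Setting node B to ground and injecting 1 A at node A, the 3-node admittance system at A, C, D solves to V_A = Z_AB = 34.1 + j45.07 Ω = 56.52∠52.9° Ω.
Step 4 — Power factor: PF = cos(φ) = Re(Z)/|Z| = 34.103/56.52 = 0.6034.
Step 5 — Type: Im(Z) = 45.07 ⇒ lagging (phase φ = 52.9°).

PF = 0.6034 (lagging, φ = 52.9°)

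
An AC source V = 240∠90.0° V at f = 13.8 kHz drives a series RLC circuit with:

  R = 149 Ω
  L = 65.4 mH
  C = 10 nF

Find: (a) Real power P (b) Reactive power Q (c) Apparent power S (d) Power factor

Step 1 — Angular frequency: ω = 2π·f = 2π·1.38e+04 = 8.671e+04 rad/s.
Step 2 — Component impedances:
  R: Z = R = 149 Ω
  L: Z = jωL = j·8.671e+04·0.0654 = 0 + j5671 Ω
  C: Z = 1/(jωC) = -j/(ω·C) = 0 - j1153 Ω
Step 3 — Series combination: Z_total = R + L + C = 149 + j4517 Ω = 4520∠88.1° Ω.
Step 4 — Source phasor: V = 240∠90.0° V = 0 + j240 V.
Step 5 — Current: I = V / Z = 0.05307 + j0.00175 A = 0.0531∠1.9° A.
Step 6 — Complex power: S = V·I* = 0.4201 + j12.74 VA.
Step 7 — Real power: P = Re(S) = 0.4201 W.
Step 8 — Reactive power: Q = Im(S) = 12.74 VAR.
Step 9 — Apparent power: |S| = 12.74 VA.
Step 10 — Power factor: PF = P/|S| = 0.03297 (lagging).

(a) P = 0.4201 W  (b) Q = 12.74 VAR  (c) S = 12.74 VA  (d) PF = 0.03297 (lagging)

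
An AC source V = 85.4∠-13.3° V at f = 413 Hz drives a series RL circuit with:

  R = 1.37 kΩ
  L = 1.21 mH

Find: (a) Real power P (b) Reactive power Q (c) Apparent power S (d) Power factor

Step 1 — Angular frequency: ω = 2π·f = 2π·413 = 2595 rad/s.
Step 2 — Component impedances:
  R: Z = R = 1370 Ω
  L: Z = jωL = j·2595·0.00121 = 0 + j3.14 Ω
Step 3 — Series combination: Z_total = R + L = 1370 + j3.14 Ω = 1370∠0.1° Ω.
Step 4 — Source phasor: V = 85.4∠-13.3° V = 83.11 - j19.65 V.
Step 5 — Current: I = V / Z = 0.06063 - j0.01448 A = 0.06234∠-13.4° A.
Step 6 — Complex power: S = V·I* = 5.323 + j0.0122 VA.
Step 7 — Real power: P = Re(S) = 5.323 W.
Step 8 — Reactive power: Q = Im(S) = 0.0122 VAR.
Step 9 — Apparent power: |S| = 5.323 VA.
Step 10 — Power factor: PF = P/|S| = 1 (lagging).

(a) P = 5.323 W  (b) Q = 0.0122 VAR  (c) S = 5.323 VA  (d) PF = 1 (lagging)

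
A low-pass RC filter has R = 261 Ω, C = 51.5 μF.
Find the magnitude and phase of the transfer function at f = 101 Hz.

Step 1 — Angular frequency: ω = 2π·101 = 634.6 rad/s.
Step 2 — Transfer function: H(jω) = 1/(1 + jωRC).
Step 3 — Denominator: 1 + jωRC = 1 + j·634.6·261·5.15e-05 = 1 + j8.53.
Step 4 — H = 0.01356 - j0.1156.
Step 5 — Magnitude: |H| = 0.1164 (-18.7 dB); phase: φ = -83.3°.

|H| = 0.1164 (-18.7 dB), φ = -83.3°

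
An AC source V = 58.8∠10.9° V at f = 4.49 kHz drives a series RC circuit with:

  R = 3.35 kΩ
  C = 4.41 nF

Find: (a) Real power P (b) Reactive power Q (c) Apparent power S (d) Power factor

Step 1 — Angular frequency: ω = 2π·f = 2π·4490 = 2.821e+04 rad/s.
Step 2 — Component impedances:
  R: Z = R = 3350 Ω
  C: Z = 1/(jωC) = -j/(ω·C) = 0 - j8038 Ω
Step 3 — Series combination: Z_total = R + C = 3350 - j8038 Ω = 8708∠-67.4° Ω.
Step 4 — Source phasor: V = 58.8∠10.9° V = 57.74 + j11.12 V.
Step 5 — Current: I = V / Z = 0.001372 + j0.006612 A = 0.006752∠78.3° A.
Step 6 — Complex power: S = V·I* = 0.1527 - j0.3665 VA.
Step 7 — Real power: P = Re(S) = 0.1527 W.
Step 8 — Reactive power: Q = Im(S) = -0.3665 VAR.
Step 9 — Apparent power: |S| = 0.397 VA.
Step 10 — Power factor: PF = P/|S| = 0.3847 (leading).

(a) P = 0.1527 W  (b) Q = -0.3665 VAR  (c) S = 0.397 VA  (d) PF = 0.3847 (leading)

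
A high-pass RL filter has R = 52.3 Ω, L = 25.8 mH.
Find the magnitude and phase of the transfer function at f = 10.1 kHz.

Step 1 — Angular frequency: ω = 2π·1.01e+04 = 6.346e+04 rad/s.
Step 2 — Transfer function: H(jω) = jωL/(R + jωL).
Step 3 — Numerator jωL = j·1637; denominator R + jωL = 52.3 + j1637.
Step 4 — H = 0.999 + j0.03191.
Step 5 — Magnitude: |H| = 0.9995 (-0.0 dB); phase: φ = 1.8°.

|H| = 0.9995 (-0.0 dB), φ = 1.8°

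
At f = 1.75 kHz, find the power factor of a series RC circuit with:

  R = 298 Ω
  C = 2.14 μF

Step 1 — Angular frequency: ω = 2π·f = 2π·1750 = 1.1e+04 rad/s.
Step 2 — Component impedances:
  R: Z = R = 298 Ω
  C: Z = 1/(jωC) = -j/(ω·C) = 0 - j42.5 Ω
Step 3 — Series combination: Z_total = R + C = 298 - j42.5 Ω = 301∠-8.1° Ω.
Step 4 — Power factor: PF = cos(φ) = Re(Z)/|Z| = 298/301 = 0.99.
Step 5 — Type: Im(Z) = -42.5 ⇒ leading (phase φ = -8.1°).

PF = 0.99 (leading, φ = -8.1°)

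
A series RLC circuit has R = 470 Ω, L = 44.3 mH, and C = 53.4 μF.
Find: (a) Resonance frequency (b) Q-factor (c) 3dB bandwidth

Step 1 — Resonance: ω₀ = 1/√(LC) = 1/√(0.0443·5.34e-05) = 650.2 rad/s.
Step 2 — f₀ = ω₀/(2π) = 103.5 Hz.
Step 3 — Series Q: Q = ω₀L/R = 650.2·0.0443/470 = 0.06128.
Step 4 — Bandwidth: Δω = ω₀/Q = 1.061e+04 rad/s; BW = Δω/(2π) = 1689 Hz.

(a) f₀ = 103.5 Hz  (b) Q = 0.06128  (c) BW = 1689 Hz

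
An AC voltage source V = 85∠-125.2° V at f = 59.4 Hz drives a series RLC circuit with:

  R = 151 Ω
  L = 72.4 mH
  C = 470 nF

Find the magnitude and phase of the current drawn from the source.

Step 1 — Angular frequency: ω = 2π·f = 2π·59.4 = 373.2 rad/s.
Step 2 — Component impedances:
  R: Z = R = 151 Ω
  L: Z = jωL = j·373.2·0.0724 = 0 + j27.02 Ω
  C: Z = 1/(jωC) = -j/(ω·C) = 0 - j5701 Ω
Step 3 — Series combination: Z_total = R + L + C = 151 - j5674 Ω = 5676∠-88.5° Ω.
Step 4 — Source phasor: V = 85∠-125.2° V = -49 - j69.46 V.
Step 5 — Ohm's law: I = V / Z_total = (-49 - j69.46) / (151 - j5674) = 0.012 - j0.008955 A.
Step 6 — Convert to polar: |I| = 0.01498 A, ∠I = -36.7°.

I = 0.01498∠-36.7° A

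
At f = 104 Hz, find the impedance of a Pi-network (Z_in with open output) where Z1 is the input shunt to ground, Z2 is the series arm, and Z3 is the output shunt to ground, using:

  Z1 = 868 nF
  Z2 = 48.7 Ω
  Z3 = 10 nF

Step 1 — Angular frequency: ω = 2π·f = 2π·104 = 653.5 rad/s.
Step 2 — Component impedances:
  Z1: Z = 1/(jωC) = -j/(ω·C) = 0 - j1763 Ω
  Z2: Z = R = 48.7 Ω
  Z3: Z = 1/(jωC) = -j/(ω·C) = 0 - j1.53e+05 Ω
Step 3 — With open output, the series arm Z2 and the output shunt Z3 appear in series to ground: Z2 + Z3 = 48.7 - j1.53e+05 Ω.
Step 4 — Parallel with input shunt Z1: Z_in = Z1 || (Z2 + Z3) = 0.006317 - j1743 Ω = 1743∠-90.0° Ω.

Z = 0.006317 - j1743 Ω = 1743∠-90.0° Ω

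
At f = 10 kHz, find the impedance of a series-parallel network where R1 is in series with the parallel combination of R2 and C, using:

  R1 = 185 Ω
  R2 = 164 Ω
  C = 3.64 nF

Step 1 — Angular frequency: ω = 2π·f = 2π·1e+04 = 6.283e+04 rad/s.
Step 2 — Component impedances:
  R1: Z = R = 185 Ω
  R2: Z = R = 164 Ω
  C: Z = 1/(jωC) = -j/(ω·C) = 0 - j4372 Ω
Step 3 — Parallel branch: R2 || C = 1/(1/R2 + 1/C) = 163.8 - j6.143 Ω.
Step 4 — Series with R1: Z_total = R1 + (R2 || C) = 348.8 - j6.143 Ω = 348.8∠-1.0° Ω.

Z = 348.8 - j6.143 Ω = 348.8∠-1.0° Ω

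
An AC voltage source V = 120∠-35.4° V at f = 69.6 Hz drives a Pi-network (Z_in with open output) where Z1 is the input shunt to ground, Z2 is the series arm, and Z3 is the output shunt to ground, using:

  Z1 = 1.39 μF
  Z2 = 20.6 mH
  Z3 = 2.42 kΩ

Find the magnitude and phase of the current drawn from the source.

Step 1 — Angular frequency: ω = 2π·f = 2π·69.6 = 437.3 rad/s.
Step 2 — Component impedances:
  Z1: Z = 1/(jωC) = -j/(ω·C) = 0 - j1645 Ω
  Z2: Z = jωL = j·437.3·0.0206 = 0 + j9.009 Ω
  Z3: Z = R = 2420 Ω
Step 3 — With open output, the series arm Z2 and the output shunt Z3 appear in series to ground: Z2 + Z3 = 2420 + j9.009 Ω.
Step 4 — Parallel with input shunt Z1: Z_in = Z1 || (Z2 + Z3) = 767.5 - j1126 Ω = 1363∠-55.7° Ω.
Step 5 — Source phasor: V = 120∠-35.4° V = 97.82 - j69.51 V.
Step 6 — Ohm's law: I = V / Z_total = (97.82 - j69.51) / (767.5 - j1126) = 0.08257 + j0.03058 A.
Step 7 — Convert to polar: |I| = 0.08805 A, ∠I = 20.3°.

I = 0.08805∠20.3° A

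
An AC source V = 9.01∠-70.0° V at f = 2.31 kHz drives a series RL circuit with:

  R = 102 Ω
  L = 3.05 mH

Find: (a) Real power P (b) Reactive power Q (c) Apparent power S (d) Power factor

Step 1 — Angular frequency: ω = 2π·f = 2π·2310 = 1.451e+04 rad/s.
Step 2 — Component impedances:
  R: Z = R = 102 Ω
  L: Z = jωL = j·1.451e+04·0.00305 = 0 + j44.27 Ω
Step 3 — Series combination: Z_total = R + L = 102 + j44.27 Ω = 111.2∠23.5° Ω.
Step 4 — Source phasor: V = 9.01∠-70.0° V = 3.082 - j8.467 V.
Step 5 — Current: I = V / Z = -0.004892 - j0.08088 A = 0.08103∠-93.5° A.
Step 6 — Complex power: S = V·I* = 0.6697 + j0.2907 VA.
Step 7 — Real power: P = Re(S) = 0.6697 W.
Step 8 — Reactive power: Q = Im(S) = 0.2907 VAR.
Step 9 — Apparent power: |S| = 0.7301 VA.
Step 10 — Power factor: PF = P/|S| = 0.9173 (lagging).

(a) P = 0.6697 W  (b) Q = 0.2907 VAR  (c) S = 0.7301 VA  (d) PF = 0.9173 (lagging)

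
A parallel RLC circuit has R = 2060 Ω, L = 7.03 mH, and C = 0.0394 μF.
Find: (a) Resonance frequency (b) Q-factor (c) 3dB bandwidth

Step 1 — Resonance: ω₀ = 1/√(LC) = 1/√(0.00703·3.94e-08) = 6.009e+04 rad/s.
Step 2 — f₀ = ω₀/(2π) = 9563 Hz.
Step 3 — Parallel Q: Q = R/(ω₀L) = 2060/(6.009e+04·0.00703) = 4.877.
Step 4 — Bandwidth: Δω = ω₀/Q = 1.232e+04 rad/s; BW = Δω/(2π) = 1961 Hz.

(a) f₀ = 9563 Hz  (b) Q = 4.877  (c) BW = 1961 Hz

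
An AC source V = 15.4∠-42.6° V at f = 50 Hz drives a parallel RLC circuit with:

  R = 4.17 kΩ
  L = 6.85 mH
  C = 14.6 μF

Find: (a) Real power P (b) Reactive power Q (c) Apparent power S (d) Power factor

Step 1 — Angular frequency: ω = 2π·f = 2π·50 = 314.2 rad/s.
Step 2 — Component impedances:
  R: Z = R = 4170 Ω
  L: Z = jωL = j·314.2·0.00685 = 0 + j2.152 Ω
  C: Z = 1/(jωC) = -j/(ω·C) = 0 - j218 Ω
Step 3 — Parallel combination: 1/Z_total = 1/R + 1/L + 1/C; Z_total = 0.001133 + j2.173 Ω = 2.173∠90.0° Ω.
Step 4 — Source phasor: V = 15.4∠-42.6° V = 11.34 - j10.42 V.
Step 5 — Current: I = V / Z = -4.793 - j5.218 A = 7.086∠-132.6° A.
Step 6 — Complex power: S = V·I* = 0.05687 + j109.1 VA.
Step 7 — Real power: P = Re(S) = 0.05687 W.
Step 8 — Reactive power: Q = Im(S) = 109.1 VAR.
Step 9 — Apparent power: |S| = 109.1 VA.
Step 10 — Power factor: PF = P/|S| = 0.0005212 (lagging).

(a) P = 0.05687 W  (b) Q = 109.1 VAR  (c) S = 109.1 VA  (d) PF = 0.0005212 (lagging)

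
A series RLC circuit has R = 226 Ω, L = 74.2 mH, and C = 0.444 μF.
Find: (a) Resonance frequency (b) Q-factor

Step 1 — Resonance condition Im(Z)=0 gives ω₀ = 1/√(LC).
Step 2 — ω₀ = 1/√(0.0742·4.44e-07) = 5509 rad/s.
Step 3 — f₀ = ω₀/(2π) = 876.9 Hz.
Step 4 — Series Q: Q = ω₀L/R = 5509·0.0742/226 = 1.809.

(a) f₀ = 876.9 Hz  (b) Q = 1.809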